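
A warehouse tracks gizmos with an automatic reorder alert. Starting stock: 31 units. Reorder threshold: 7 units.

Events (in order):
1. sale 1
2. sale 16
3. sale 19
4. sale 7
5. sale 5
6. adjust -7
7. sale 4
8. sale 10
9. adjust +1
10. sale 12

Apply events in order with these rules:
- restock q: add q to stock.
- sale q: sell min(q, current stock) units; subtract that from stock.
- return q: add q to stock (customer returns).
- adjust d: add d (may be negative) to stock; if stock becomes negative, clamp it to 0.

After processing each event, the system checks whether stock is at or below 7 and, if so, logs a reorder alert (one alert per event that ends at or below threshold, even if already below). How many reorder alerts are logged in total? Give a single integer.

Processing events:
Start: stock = 31
  Event 1 (sale 1): sell min(1,31)=1. stock: 31 - 1 = 30. total_sold = 1
  Event 2 (sale 16): sell min(16,30)=16. stock: 30 - 16 = 14. total_sold = 17
  Event 3 (sale 19): sell min(19,14)=14. stock: 14 - 14 = 0. total_sold = 31
  Event 4 (sale 7): sell min(7,0)=0. stock: 0 - 0 = 0. total_sold = 31
  Event 5 (sale 5): sell min(5,0)=0. stock: 0 - 0 = 0. total_sold = 31
  Event 6 (adjust -7): 0 + -7 = 0 (clamped to 0)
  Event 7 (sale 4): sell min(4,0)=0. stock: 0 - 0 = 0. total_sold = 31
  Event 8 (sale 10): sell min(10,0)=0. stock: 0 - 0 = 0. total_sold = 31
  Event 9 (adjust +1): 0 + 1 = 1
  Event 10 (sale 12): sell min(12,1)=1. stock: 1 - 1 = 0. total_sold = 32
Final: stock = 0, total_sold = 32

Checking against threshold 7:
  After event 1: stock=30 > 7
  After event 2: stock=14 > 7
  After event 3: stock=0 <= 7 -> ALERT
  After event 4: stock=0 <= 7 -> ALERT
  After event 5: stock=0 <= 7 -> ALERT
  After event 6: stock=0 <= 7 -> ALERT
  After event 7: stock=0 <= 7 -> ALERT
  After event 8: stock=0 <= 7 -> ALERT
  After event 9: stock=1 <= 7 -> ALERT
  After event 10: stock=0 <= 7 -> ALERT
Alert events: [3, 4, 5, 6, 7, 8, 9, 10]. Count = 8

Answer: 8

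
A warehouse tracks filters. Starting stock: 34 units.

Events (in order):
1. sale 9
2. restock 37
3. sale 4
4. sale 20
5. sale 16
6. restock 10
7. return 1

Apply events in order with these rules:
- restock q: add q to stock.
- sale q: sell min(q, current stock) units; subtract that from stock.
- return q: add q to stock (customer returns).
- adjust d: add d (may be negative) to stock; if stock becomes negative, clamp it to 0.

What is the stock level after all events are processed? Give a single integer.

Answer: 33

Derivation:
Processing events:
Start: stock = 34
  Event 1 (sale 9): sell min(9,34)=9. stock: 34 - 9 = 25. total_sold = 9
  Event 2 (restock 37): 25 + 37 = 62
  Event 3 (sale 4): sell min(4,62)=4. stock: 62 - 4 = 58. total_sold = 13
  Event 4 (sale 20): sell min(20,58)=20. stock: 58 - 20 = 38. total_sold = 33
  Event 5 (sale 16): sell min(16,38)=16. stock: 38 - 16 = 22. total_sold = 49
  Event 6 (restock 10): 22 + 10 = 32
  Event 7 (return 1): 32 + 1 = 33
Final: stock = 33, total_sold = 49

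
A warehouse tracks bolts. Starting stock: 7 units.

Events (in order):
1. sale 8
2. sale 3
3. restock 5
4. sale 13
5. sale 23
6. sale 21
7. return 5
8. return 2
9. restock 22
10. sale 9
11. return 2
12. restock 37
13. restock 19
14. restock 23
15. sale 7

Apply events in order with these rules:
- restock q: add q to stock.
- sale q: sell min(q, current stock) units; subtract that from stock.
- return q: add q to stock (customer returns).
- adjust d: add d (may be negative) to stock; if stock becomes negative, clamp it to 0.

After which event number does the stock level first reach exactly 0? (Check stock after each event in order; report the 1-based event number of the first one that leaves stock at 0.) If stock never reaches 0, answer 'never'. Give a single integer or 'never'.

Answer: 1

Derivation:
Processing events:
Start: stock = 7
  Event 1 (sale 8): sell min(8,7)=7. stock: 7 - 7 = 0. total_sold = 7
  Event 2 (sale 3): sell min(3,0)=0. stock: 0 - 0 = 0. total_sold = 7
  Event 3 (restock 5): 0 + 5 = 5
  Event 4 (sale 13): sell min(13,5)=5. stock: 5 - 5 = 0. total_sold = 12
  Event 5 (sale 23): sell min(23,0)=0. stock: 0 - 0 = 0. total_sold = 12
  Event 6 (sale 21): sell min(21,0)=0. stock: 0 - 0 = 0. total_sold = 12
  Event 7 (return 5): 0 + 5 = 5
  Event 8 (return 2): 5 + 2 = 7
  Event 9 (restock 22): 7 + 22 = 29
  Event 10 (sale 9): sell min(9,29)=9. stock: 29 - 9 = 20. total_sold = 21
  Event 11 (return 2): 20 + 2 = 22
  Event 12 (restock 37): 22 + 37 = 59
  Event 13 (restock 19): 59 + 19 = 78
  Event 14 (restock 23): 78 + 23 = 101
  Event 15 (sale 7): sell min(7,101)=7. stock: 101 - 7 = 94. total_sold = 28
Final: stock = 94, total_sold = 28

First zero at event 1.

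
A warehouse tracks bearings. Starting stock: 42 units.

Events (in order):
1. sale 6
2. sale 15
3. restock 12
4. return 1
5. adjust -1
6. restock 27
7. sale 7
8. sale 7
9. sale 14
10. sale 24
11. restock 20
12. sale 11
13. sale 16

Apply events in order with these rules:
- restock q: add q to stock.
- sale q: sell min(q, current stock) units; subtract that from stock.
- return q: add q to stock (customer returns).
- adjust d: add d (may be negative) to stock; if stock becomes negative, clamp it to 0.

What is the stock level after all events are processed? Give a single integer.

Answer: 1

Derivation:
Processing events:
Start: stock = 42
  Event 1 (sale 6): sell min(6,42)=6. stock: 42 - 6 = 36. total_sold = 6
  Event 2 (sale 15): sell min(15,36)=15. stock: 36 - 15 = 21. total_sold = 21
  Event 3 (restock 12): 21 + 12 = 33
  Event 4 (return 1): 33 + 1 = 34
  Event 5 (adjust -1): 34 + -1 = 33
  Event 6 (restock 27): 33 + 27 = 60
  Event 7 (sale 7): sell min(7,60)=7. stock: 60 - 7 = 53. total_sold = 28
  Event 8 (sale 7): sell min(7,53)=7. stock: 53 - 7 = 46. total_sold = 35
  Event 9 (sale 14): sell min(14,46)=14. stock: 46 - 14 = 32. total_sold = 49
  Event 10 (sale 24): sell min(24,32)=24. stock: 32 - 24 = 8. total_sold = 73
  Event 11 (restock 20): 8 + 20 = 28
  Event 12 (sale 11): sell min(11,28)=11. stock: 28 - 11 = 17. total_sold = 84
  Event 13 (sale 16): sell min(16,17)=16. stock: 17 - 16 = 1. total_sold = 100
Final: stock = 1, total_sold = 100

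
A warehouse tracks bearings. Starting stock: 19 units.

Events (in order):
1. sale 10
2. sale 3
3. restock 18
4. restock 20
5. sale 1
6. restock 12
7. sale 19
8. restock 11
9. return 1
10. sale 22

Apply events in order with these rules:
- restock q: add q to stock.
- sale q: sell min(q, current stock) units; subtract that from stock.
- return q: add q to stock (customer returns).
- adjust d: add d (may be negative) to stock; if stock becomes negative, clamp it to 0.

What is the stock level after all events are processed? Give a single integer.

Answer: 26

Derivation:
Processing events:
Start: stock = 19
  Event 1 (sale 10): sell min(10,19)=10. stock: 19 - 10 = 9. total_sold = 10
  Event 2 (sale 3): sell min(3,9)=3. stock: 9 - 3 = 6. total_sold = 13
  Event 3 (restock 18): 6 + 18 = 24
  Event 4 (restock 20): 24 + 20 = 44
  Event 5 (sale 1): sell min(1,44)=1. stock: 44 - 1 = 43. total_sold = 14
  Event 6 (restock 12): 43 + 12 = 55
  Event 7 (sale 19): sell min(19,55)=19. stock: 55 - 19 = 36. total_sold = 33
  Event 8 (restock 11): 36 + 11 = 47
  Event 9 (return 1): 47 + 1 = 48
  Event 10 (sale 22): sell min(22,48)=22. stock: 48 - 22 = 26. total_sold = 55
Final: stock = 26, total_sold = 55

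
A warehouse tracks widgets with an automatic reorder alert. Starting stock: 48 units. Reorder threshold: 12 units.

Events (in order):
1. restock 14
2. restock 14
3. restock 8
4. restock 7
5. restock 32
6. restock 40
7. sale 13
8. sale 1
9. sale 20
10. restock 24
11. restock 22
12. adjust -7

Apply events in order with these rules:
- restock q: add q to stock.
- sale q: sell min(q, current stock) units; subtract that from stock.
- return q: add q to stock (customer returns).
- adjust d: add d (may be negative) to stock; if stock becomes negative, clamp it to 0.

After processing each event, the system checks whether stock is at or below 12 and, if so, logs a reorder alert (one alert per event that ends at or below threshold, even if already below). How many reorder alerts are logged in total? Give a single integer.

Processing events:
Start: stock = 48
  Event 1 (restock 14): 48 + 14 = 62
  Event 2 (restock 14): 62 + 14 = 76
  Event 3 (restock 8): 76 + 8 = 84
  Event 4 (restock 7): 84 + 7 = 91
  Event 5 (restock 32): 91 + 32 = 123
  Event 6 (restock 40): 123 + 40 = 163
  Event 7 (sale 13): sell min(13,163)=13. stock: 163 - 13 = 150. total_sold = 13
  Event 8 (sale 1): sell min(1,150)=1. stock: 150 - 1 = 149. total_sold = 14
  Event 9 (sale 20): sell min(20,149)=20. stock: 149 - 20 = 129. total_sold = 34
  Event 10 (restock 24): 129 + 24 = 153
  Event 11 (restock 22): 153 + 22 = 175
  Event 12 (adjust -7): 175 + -7 = 168
Final: stock = 168, total_sold = 34

Checking against threshold 12:
  After event 1: stock=62 > 12
  After event 2: stock=76 > 12
  After event 3: stock=84 > 12
  After event 4: stock=91 > 12
  After event 5: stock=123 > 12
  After event 6: stock=163 > 12
  After event 7: stock=150 > 12
  After event 8: stock=149 > 12
  After event 9: stock=129 > 12
  After event 10: stock=153 > 12
  After event 11: stock=175 > 12
  After event 12: stock=168 > 12
Alert events: []. Count = 0

Answer: 0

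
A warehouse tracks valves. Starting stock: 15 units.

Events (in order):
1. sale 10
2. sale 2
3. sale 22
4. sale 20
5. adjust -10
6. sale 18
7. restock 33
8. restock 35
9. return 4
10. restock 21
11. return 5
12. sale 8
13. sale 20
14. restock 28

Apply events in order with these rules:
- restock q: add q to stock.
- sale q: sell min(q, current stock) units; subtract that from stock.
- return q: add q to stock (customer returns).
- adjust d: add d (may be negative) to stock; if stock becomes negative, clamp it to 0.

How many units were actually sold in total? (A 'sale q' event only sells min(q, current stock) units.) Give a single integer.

Processing events:
Start: stock = 15
  Event 1 (sale 10): sell min(10,15)=10. stock: 15 - 10 = 5. total_sold = 10
  Event 2 (sale 2): sell min(2,5)=2. stock: 5 - 2 = 3. total_sold = 12
  Event 3 (sale 22): sell min(22,3)=3. stock: 3 - 3 = 0. total_sold = 15
  Event 4 (sale 20): sell min(20,0)=0. stock: 0 - 0 = 0. total_sold = 15
  Event 5 (adjust -10): 0 + -10 = 0 (clamped to 0)
  Event 6 (sale 18): sell min(18,0)=0. stock: 0 - 0 = 0. total_sold = 15
  Event 7 (restock 33): 0 + 33 = 33
  Event 8 (restock 35): 33 + 35 = 68
  Event 9 (return 4): 68 + 4 = 72
  Event 10 (restock 21): 72 + 21 = 93
  Event 11 (return 5): 93 + 5 = 98
  Event 12 (sale 8): sell min(8,98)=8. stock: 98 - 8 = 90. total_sold = 23
  Event 13 (sale 20): sell min(20,90)=20. stock: 90 - 20 = 70. total_sold = 43
  Event 14 (restock 28): 70 + 28 = 98
Final: stock = 98, total_sold = 43

Answer: 43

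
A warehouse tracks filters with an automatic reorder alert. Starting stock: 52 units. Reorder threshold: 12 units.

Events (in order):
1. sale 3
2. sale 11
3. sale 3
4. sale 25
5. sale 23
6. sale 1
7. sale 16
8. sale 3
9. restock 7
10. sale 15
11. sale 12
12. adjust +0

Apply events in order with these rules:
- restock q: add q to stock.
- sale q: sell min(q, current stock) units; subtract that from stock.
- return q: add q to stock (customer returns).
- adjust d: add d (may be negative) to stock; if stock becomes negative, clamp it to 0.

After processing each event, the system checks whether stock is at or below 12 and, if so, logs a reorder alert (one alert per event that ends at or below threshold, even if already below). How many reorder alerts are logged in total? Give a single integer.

Processing events:
Start: stock = 52
  Event 1 (sale 3): sell min(3,52)=3. stock: 52 - 3 = 49. total_sold = 3
  Event 2 (sale 11): sell min(11,49)=11. stock: 49 - 11 = 38. total_sold = 14
  Event 3 (sale 3): sell min(3,38)=3. stock: 38 - 3 = 35. total_sold = 17
  Event 4 (sale 25): sell min(25,35)=25. stock: 35 - 25 = 10. total_sold = 42
  Event 5 (sale 23): sell min(23,10)=10. stock: 10 - 10 = 0. total_sold = 52
  Event 6 (sale 1): sell min(1,0)=0. stock: 0 - 0 = 0. total_sold = 52
  Event 7 (sale 16): sell min(16,0)=0. stock: 0 - 0 = 0. total_sold = 52
  Event 8 (sale 3): sell min(3,0)=0. stock: 0 - 0 = 0. total_sold = 52
  Event 9 (restock 7): 0 + 7 = 7
  Event 10 (sale 15): sell min(15,7)=7. stock: 7 - 7 = 0. total_sold = 59
  Event 11 (sale 12): sell min(12,0)=0. stock: 0 - 0 = 0. total_sold = 59
  Event 12 (adjust +0): 0 + 0 = 0
Final: stock = 0, total_sold = 59

Checking against threshold 12:
  After event 1: stock=49 > 12
  After event 2: stock=38 > 12
  After event 3: stock=35 > 12
  After event 4: stock=10 <= 12 -> ALERT
  After event 5: stock=0 <= 12 -> ALERT
  After event 6: stock=0 <= 12 -> ALERT
  After event 7: stock=0 <= 12 -> ALERT
  After event 8: stock=0 <= 12 -> ALERT
  After event 9: stock=7 <= 12 -> ALERT
  After event 10: stock=0 <= 12 -> ALERT
  After event 11: stock=0 <= 12 -> ALERT
  After event 12: stock=0 <= 12 -> ALERT
Alert events: [4, 5, 6, 7, 8, 9, 10, 11, 12]. Count = 9

Answer: 9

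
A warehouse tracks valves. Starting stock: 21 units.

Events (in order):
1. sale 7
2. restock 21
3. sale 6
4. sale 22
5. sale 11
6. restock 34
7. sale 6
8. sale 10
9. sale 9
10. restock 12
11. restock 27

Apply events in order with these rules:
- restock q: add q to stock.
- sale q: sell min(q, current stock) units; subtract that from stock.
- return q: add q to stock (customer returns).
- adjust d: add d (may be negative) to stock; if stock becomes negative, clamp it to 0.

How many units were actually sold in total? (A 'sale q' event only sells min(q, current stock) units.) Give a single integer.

Processing events:
Start: stock = 21
  Event 1 (sale 7): sell min(7,21)=7. stock: 21 - 7 = 14. total_sold = 7
  Event 2 (restock 21): 14 + 21 = 35
  Event 3 (sale 6): sell min(6,35)=6. stock: 35 - 6 = 29. total_sold = 13
  Event 4 (sale 22): sell min(22,29)=22. stock: 29 - 22 = 7. total_sold = 35
  Event 5 (sale 11): sell min(11,7)=7. stock: 7 - 7 = 0. total_sold = 42
  Event 6 (restock 34): 0 + 34 = 34
  Event 7 (sale 6): sell min(6,34)=6. stock: 34 - 6 = 28. total_sold = 48
  Event 8 (sale 10): sell min(10,28)=10. stock: 28 - 10 = 18. total_sold = 58
  Event 9 (sale 9): sell min(9,18)=9. stock: 18 - 9 = 9. total_sold = 67
  Event 10 (restock 12): 9 + 12 = 21
  Event 11 (restock 27): 21 + 27 = 48
Final: stock = 48, total_sold = 67

Answer: 67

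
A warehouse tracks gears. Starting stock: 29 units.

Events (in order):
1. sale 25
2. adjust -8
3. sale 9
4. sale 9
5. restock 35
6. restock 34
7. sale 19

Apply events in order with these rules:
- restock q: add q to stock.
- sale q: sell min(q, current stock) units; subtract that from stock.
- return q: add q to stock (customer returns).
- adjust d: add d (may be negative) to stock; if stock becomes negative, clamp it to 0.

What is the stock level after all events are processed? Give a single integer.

Answer: 50

Derivation:
Processing events:
Start: stock = 29
  Event 1 (sale 25): sell min(25,29)=25. stock: 29 - 25 = 4. total_sold = 25
  Event 2 (adjust -8): 4 + -8 = 0 (clamped to 0)
  Event 3 (sale 9): sell min(9,0)=0. stock: 0 - 0 = 0. total_sold = 25
  Event 4 (sale 9): sell min(9,0)=0. stock: 0 - 0 = 0. total_sold = 25
  Event 5 (restock 35): 0 + 35 = 35
  Event 6 (restock 34): 35 + 34 = 69
  Event 7 (sale 19): sell min(19,69)=19. stock: 69 - 19 = 50. total_sold = 44
Final: stock = 50, total_sold = 44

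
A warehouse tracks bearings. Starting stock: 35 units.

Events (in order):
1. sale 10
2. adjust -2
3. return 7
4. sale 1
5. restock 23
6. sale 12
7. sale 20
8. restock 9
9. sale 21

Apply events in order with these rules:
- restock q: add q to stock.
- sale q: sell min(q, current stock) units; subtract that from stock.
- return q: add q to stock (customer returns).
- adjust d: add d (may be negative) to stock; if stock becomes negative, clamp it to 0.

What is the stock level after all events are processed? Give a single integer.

Answer: 8

Derivation:
Processing events:
Start: stock = 35
  Event 1 (sale 10): sell min(10,35)=10. stock: 35 - 10 = 25. total_sold = 10
  Event 2 (adjust -2): 25 + -2 = 23
  Event 3 (return 7): 23 + 7 = 30
  Event 4 (sale 1): sell min(1,30)=1. stock: 30 - 1 = 29. total_sold = 11
  Event 5 (restock 23): 29 + 23 = 52
  Event 6 (sale 12): sell min(12,52)=12. stock: 52 - 12 = 40. total_sold = 23
  Event 7 (sale 20): sell min(20,40)=20. stock: 40 - 20 = 20. total_sold = 43
  Event 8 (restock 9): 20 + 9 = 29
  Event 9 (sale 21): sell min(21,29)=21. stock: 29 - 21 = 8. total_sold = 64
Final: stock = 8, total_sold = 64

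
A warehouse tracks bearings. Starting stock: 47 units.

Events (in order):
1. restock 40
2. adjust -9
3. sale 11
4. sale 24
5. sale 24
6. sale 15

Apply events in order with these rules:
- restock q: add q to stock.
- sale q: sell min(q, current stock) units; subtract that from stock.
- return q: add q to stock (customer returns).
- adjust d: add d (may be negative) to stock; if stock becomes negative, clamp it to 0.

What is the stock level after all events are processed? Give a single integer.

Answer: 4

Derivation:
Processing events:
Start: stock = 47
  Event 1 (restock 40): 47 + 40 = 87
  Event 2 (adjust -9): 87 + -9 = 78
  Event 3 (sale 11): sell min(11,78)=11. stock: 78 - 11 = 67. total_sold = 11
  Event 4 (sale 24): sell min(24,67)=24. stock: 67 - 24 = 43. total_sold = 35
  Event 5 (sale 24): sell min(24,43)=24. stock: 43 - 24 = 19. total_sold = 59
  Event 6 (sale 15): sell min(15,19)=15. stock: 19 - 15 = 4. total_sold = 74
Final: stock = 4, total_sold = 74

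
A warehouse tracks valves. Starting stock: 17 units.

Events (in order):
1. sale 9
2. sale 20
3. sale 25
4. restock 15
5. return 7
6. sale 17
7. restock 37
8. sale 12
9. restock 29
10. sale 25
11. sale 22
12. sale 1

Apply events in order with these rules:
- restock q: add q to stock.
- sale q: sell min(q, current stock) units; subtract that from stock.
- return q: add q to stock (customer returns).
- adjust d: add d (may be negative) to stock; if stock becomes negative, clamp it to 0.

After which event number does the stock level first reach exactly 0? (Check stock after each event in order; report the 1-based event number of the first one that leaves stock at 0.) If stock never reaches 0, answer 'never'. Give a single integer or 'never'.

Processing events:
Start: stock = 17
  Event 1 (sale 9): sell min(9,17)=9. stock: 17 - 9 = 8. total_sold = 9
  Event 2 (sale 20): sell min(20,8)=8. stock: 8 - 8 = 0. total_sold = 17
  Event 3 (sale 25): sell min(25,0)=0. stock: 0 - 0 = 0. total_sold = 17
  Event 4 (restock 15): 0 + 15 = 15
  Event 5 (return 7): 15 + 7 = 22
  Event 6 (sale 17): sell min(17,22)=17. stock: 22 - 17 = 5. total_sold = 34
  Event 7 (restock 37): 5 + 37 = 42
  Event 8 (sale 12): sell min(12,42)=12. stock: 42 - 12 = 30. total_sold = 46
  Event 9 (restock 29): 30 + 29 = 59
  Event 10 (sale 25): sell min(25,59)=25. stock: 59 - 25 = 34. total_sold = 71
  Event 11 (sale 22): sell min(22,34)=22. stock: 34 - 22 = 12. total_sold = 93
  Event 12 (sale 1): sell min(1,12)=1. stock: 12 - 1 = 11. total_sold = 94
Final: stock = 11, total_sold = 94

First zero at event 2.

Answer: 2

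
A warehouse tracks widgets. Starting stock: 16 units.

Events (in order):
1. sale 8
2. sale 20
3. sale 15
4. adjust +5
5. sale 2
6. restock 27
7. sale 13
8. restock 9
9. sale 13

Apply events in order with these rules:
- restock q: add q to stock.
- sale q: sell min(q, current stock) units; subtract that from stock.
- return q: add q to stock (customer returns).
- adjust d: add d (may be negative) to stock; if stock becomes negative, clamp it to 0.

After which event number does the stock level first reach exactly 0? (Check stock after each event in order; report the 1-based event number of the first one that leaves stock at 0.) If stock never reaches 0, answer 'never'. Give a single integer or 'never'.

Processing events:
Start: stock = 16
  Event 1 (sale 8): sell min(8,16)=8. stock: 16 - 8 = 8. total_sold = 8
  Event 2 (sale 20): sell min(20,8)=8. stock: 8 - 8 = 0. total_sold = 16
  Event 3 (sale 15): sell min(15,0)=0. stock: 0 - 0 = 0. total_sold = 16
  Event 4 (adjust +5): 0 + 5 = 5
  Event 5 (sale 2): sell min(2,5)=2. stock: 5 - 2 = 3. total_sold = 18
  Event 6 (restock 27): 3 + 27 = 30
  Event 7 (sale 13): sell min(13,30)=13. stock: 30 - 13 = 17. total_sold = 31
  Event 8 (restock 9): 17 + 9 = 26
  Event 9 (sale 13): sell min(13,26)=13. stock: 26 - 13 = 13. total_sold = 44
Final: stock = 13, total_sold = 44

First zero at event 2.

Answer: 2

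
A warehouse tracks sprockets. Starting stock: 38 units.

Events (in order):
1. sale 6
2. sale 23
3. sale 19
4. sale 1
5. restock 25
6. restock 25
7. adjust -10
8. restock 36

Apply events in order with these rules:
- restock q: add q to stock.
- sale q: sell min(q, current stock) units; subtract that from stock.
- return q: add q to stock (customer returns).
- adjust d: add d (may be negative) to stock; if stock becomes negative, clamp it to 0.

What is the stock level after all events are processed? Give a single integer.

Processing events:
Start: stock = 38
  Event 1 (sale 6): sell min(6,38)=6. stock: 38 - 6 = 32. total_sold = 6
  Event 2 (sale 23): sell min(23,32)=23. stock: 32 - 23 = 9. total_sold = 29
  Event 3 (sale 19): sell min(19,9)=9. stock: 9 - 9 = 0. total_sold = 38
  Event 4 (sale 1): sell min(1,0)=0. stock: 0 - 0 = 0. total_sold = 38
  Event 5 (restock 25): 0 + 25 = 25
  Event 6 (restock 25): 25 + 25 = 50
  Event 7 (adjust -10): 50 + -10 = 40
  Event 8 (restock 36): 40 + 36 = 76
Final: stock = 76, total_sold = 38

Answer: 76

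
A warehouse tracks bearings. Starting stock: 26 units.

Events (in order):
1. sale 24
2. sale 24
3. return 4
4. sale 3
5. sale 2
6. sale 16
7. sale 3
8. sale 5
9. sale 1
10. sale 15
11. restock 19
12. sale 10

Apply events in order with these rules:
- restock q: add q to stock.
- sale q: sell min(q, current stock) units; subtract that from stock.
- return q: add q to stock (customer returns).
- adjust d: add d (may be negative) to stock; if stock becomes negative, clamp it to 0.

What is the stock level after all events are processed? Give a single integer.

Answer: 9

Derivation:
Processing events:
Start: stock = 26
  Event 1 (sale 24): sell min(24,26)=24. stock: 26 - 24 = 2. total_sold = 24
  Event 2 (sale 24): sell min(24,2)=2. stock: 2 - 2 = 0. total_sold = 26
  Event 3 (return 4): 0 + 4 = 4
  Event 4 (sale 3): sell min(3,4)=3. stock: 4 - 3 = 1. total_sold = 29
  Event 5 (sale 2): sell min(2,1)=1. stock: 1 - 1 = 0. total_sold = 30
  Event 6 (sale 16): sell min(16,0)=0. stock: 0 - 0 = 0. total_sold = 30
  Event 7 (sale 3): sell min(3,0)=0. stock: 0 - 0 = 0. total_sold = 30
  Event 8 (sale 5): sell min(5,0)=0. stock: 0 - 0 = 0. total_sold = 30
  Event 9 (sale 1): sell min(1,0)=0. stock: 0 - 0 = 0. total_sold = 30
  Event 10 (sale 15): sell min(15,0)=0. stock: 0 - 0 = 0. total_sold = 30
  Event 11 (restock 19): 0 + 19 = 19
  Event 12 (sale 10): sell min(10,19)=10. stock: 19 - 10 = 9. total_sold = 40
Final: stock = 9, total_sold = 40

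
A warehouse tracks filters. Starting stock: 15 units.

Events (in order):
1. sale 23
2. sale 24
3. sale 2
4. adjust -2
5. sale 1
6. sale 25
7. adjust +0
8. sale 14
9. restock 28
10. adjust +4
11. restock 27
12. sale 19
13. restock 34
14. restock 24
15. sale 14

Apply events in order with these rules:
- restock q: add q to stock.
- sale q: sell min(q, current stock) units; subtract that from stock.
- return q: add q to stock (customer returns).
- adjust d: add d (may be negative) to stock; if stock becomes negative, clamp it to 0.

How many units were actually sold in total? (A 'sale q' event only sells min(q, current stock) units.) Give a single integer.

Answer: 48

Derivation:
Processing events:
Start: stock = 15
  Event 1 (sale 23): sell min(23,15)=15. stock: 15 - 15 = 0. total_sold = 15
  Event 2 (sale 24): sell min(24,0)=0. stock: 0 - 0 = 0. total_sold = 15
  Event 3 (sale 2): sell min(2,0)=0. stock: 0 - 0 = 0. total_sold = 15
  Event 4 (adjust -2): 0 + -2 = 0 (clamped to 0)
  Event 5 (sale 1): sell min(1,0)=0. stock: 0 - 0 = 0. total_sold = 15
  Event 6 (sale 25): sell min(25,0)=0. stock: 0 - 0 = 0. total_sold = 15
  Event 7 (adjust +0): 0 + 0 = 0
  Event 8 (sale 14): sell min(14,0)=0. stock: 0 - 0 = 0. total_sold = 15
  Event 9 (restock 28): 0 + 28 = 28
  Event 10 (adjust +4): 28 + 4 = 32
  Event 11 (restock 27): 32 + 27 = 59
  Event 12 (sale 19): sell min(19,59)=19. stock: 59 - 19 = 40. total_sold = 34
  Event 13 (restock 34): 40 + 34 = 74
  Event 14 (restock 24): 74 + 24 = 98
  Event 15 (sale 14): sell min(14,98)=14. stock: 98 - 14 = 84. total_sold = 48
Final: stock = 84, total_sold = 48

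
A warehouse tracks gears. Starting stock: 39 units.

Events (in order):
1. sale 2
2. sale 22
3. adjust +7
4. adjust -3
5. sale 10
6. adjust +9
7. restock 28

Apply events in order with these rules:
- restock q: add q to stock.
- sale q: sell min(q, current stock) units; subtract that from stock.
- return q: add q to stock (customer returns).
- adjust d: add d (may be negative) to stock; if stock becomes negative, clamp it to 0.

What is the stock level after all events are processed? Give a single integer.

Processing events:
Start: stock = 39
  Event 1 (sale 2): sell min(2,39)=2. stock: 39 - 2 = 37. total_sold = 2
  Event 2 (sale 22): sell min(22,37)=22. stock: 37 - 22 = 15. total_sold = 24
  Event 3 (adjust +7): 15 + 7 = 22
  Event 4 (adjust -3): 22 + -3 = 19
  Event 5 (sale 10): sell min(10,19)=10. stock: 19 - 10 = 9. total_sold = 34
  Event 6 (adjust +9): 9 + 9 = 18
  Event 7 (restock 28): 18 + 28 = 46
Final: stock = 46, total_sold = 34

Answer: 46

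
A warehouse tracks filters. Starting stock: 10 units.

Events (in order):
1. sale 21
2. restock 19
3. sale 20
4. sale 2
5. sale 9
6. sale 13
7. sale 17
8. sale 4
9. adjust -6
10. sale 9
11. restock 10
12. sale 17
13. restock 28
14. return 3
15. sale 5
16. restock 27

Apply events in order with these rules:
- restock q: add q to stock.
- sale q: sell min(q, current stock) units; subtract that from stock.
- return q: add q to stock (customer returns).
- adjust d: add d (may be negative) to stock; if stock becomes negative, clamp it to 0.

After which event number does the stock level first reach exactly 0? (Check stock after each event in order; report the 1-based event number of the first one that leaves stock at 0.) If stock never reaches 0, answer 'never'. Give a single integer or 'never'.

Processing events:
Start: stock = 10
  Event 1 (sale 21): sell min(21,10)=10. stock: 10 - 10 = 0. total_sold = 10
  Event 2 (restock 19): 0 + 19 = 19
  Event 3 (sale 20): sell min(20,19)=19. stock: 19 - 19 = 0. total_sold = 29
  Event 4 (sale 2): sell min(2,0)=0. stock: 0 - 0 = 0. total_sold = 29
  Event 5 (sale 9): sell min(9,0)=0. stock: 0 - 0 = 0. total_sold = 29
  Event 6 (sale 13): sell min(13,0)=0. stock: 0 - 0 = 0. total_sold = 29
  Event 7 (sale 17): sell min(17,0)=0. stock: 0 - 0 = 0. total_sold = 29
  Event 8 (sale 4): sell min(4,0)=0. stock: 0 - 0 = 0. total_sold = 29
  Event 9 (adjust -6): 0 + -6 = 0 (clamped to 0)
  Event 10 (sale 9): sell min(9,0)=0. stock: 0 - 0 = 0. total_sold = 29
  Event 11 (restock 10): 0 + 10 = 10
  Event 12 (sale 17): sell min(17,10)=10. stock: 10 - 10 = 0. total_sold = 39
  Event 13 (restock 28): 0 + 28 = 28
  Event 14 (return 3): 28 + 3 = 31
  Event 15 (sale 5): sell min(5,31)=5. stock: 31 - 5 = 26. total_sold = 44
  Event 16 (restock 27): 26 + 27 = 53
Final: stock = 53, total_sold = 44

First zero at event 1.

Answer: 1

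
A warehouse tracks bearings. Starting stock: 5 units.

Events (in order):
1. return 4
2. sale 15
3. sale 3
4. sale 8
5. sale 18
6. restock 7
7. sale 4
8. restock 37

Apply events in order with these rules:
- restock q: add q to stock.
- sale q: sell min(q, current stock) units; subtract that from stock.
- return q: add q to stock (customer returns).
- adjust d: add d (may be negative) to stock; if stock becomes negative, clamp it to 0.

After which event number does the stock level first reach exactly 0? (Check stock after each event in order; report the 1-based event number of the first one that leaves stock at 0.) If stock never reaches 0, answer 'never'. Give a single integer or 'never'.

Answer: 2

Derivation:
Processing events:
Start: stock = 5
  Event 1 (return 4): 5 + 4 = 9
  Event 2 (sale 15): sell min(15,9)=9. stock: 9 - 9 = 0. total_sold = 9
  Event 3 (sale 3): sell min(3,0)=0. stock: 0 - 0 = 0. total_sold = 9
  Event 4 (sale 8): sell min(8,0)=0. stock: 0 - 0 = 0. total_sold = 9
  Event 5 (sale 18): sell min(18,0)=0. stock: 0 - 0 = 0. total_sold = 9
  Event 6 (restock 7): 0 + 7 = 7
  Event 7 (sale 4): sell min(4,7)=4. stock: 7 - 4 = 3. total_sold = 13
  Event 8 (restock 37): 3 + 37 = 40
Final: stock = 40, total_sold = 13

First zero at event 2.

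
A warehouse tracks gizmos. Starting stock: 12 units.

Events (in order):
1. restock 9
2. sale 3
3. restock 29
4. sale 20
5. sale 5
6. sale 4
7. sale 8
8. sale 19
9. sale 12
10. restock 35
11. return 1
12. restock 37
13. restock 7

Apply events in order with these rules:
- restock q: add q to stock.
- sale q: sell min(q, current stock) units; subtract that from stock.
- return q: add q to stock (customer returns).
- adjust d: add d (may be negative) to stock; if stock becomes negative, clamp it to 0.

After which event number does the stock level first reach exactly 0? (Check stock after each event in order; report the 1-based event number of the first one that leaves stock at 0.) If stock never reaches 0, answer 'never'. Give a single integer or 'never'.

Answer: 8

Derivation:
Processing events:
Start: stock = 12
  Event 1 (restock 9): 12 + 9 = 21
  Event 2 (sale 3): sell min(3,21)=3. stock: 21 - 3 = 18. total_sold = 3
  Event 3 (restock 29): 18 + 29 = 47
  Event 4 (sale 20): sell min(20,47)=20. stock: 47 - 20 = 27. total_sold = 23
  Event 5 (sale 5): sell min(5,27)=5. stock: 27 - 5 = 22. total_sold = 28
  Event 6 (sale 4): sell min(4,22)=4. stock: 22 - 4 = 18. total_sold = 32
  Event 7 (sale 8): sell min(8,18)=8. stock: 18 - 8 = 10. total_sold = 40
  Event 8 (sale 19): sell min(19,10)=10. stock: 10 - 10 = 0. total_sold = 50
  Event 9 (sale 12): sell min(12,0)=0. stock: 0 - 0 = 0. total_sold = 50
  Event 10 (restock 35): 0 + 35 = 35
  Event 11 (return 1): 35 + 1 = 36
  Event 12 (restock 37): 36 + 37 = 73
  Event 13 (restock 7): 73 + 7 = 80
Final: stock = 80, total_sold = 50

First zero at event 8.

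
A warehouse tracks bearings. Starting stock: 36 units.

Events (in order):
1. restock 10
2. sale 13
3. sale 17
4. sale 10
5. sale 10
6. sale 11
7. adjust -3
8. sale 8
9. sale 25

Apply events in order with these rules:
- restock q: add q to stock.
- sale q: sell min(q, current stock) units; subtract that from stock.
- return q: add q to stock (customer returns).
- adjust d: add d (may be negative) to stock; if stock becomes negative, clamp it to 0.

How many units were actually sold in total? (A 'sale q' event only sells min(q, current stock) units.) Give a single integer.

Answer: 46

Derivation:
Processing events:
Start: stock = 36
  Event 1 (restock 10): 36 + 10 = 46
  Event 2 (sale 13): sell min(13,46)=13. stock: 46 - 13 = 33. total_sold = 13
  Event 3 (sale 17): sell min(17,33)=17. stock: 33 - 17 = 16. total_sold = 30
  Event 4 (sale 10): sell min(10,16)=10. stock: 16 - 10 = 6. total_sold = 40
  Event 5 (sale 10): sell min(10,6)=6. stock: 6 - 6 = 0. total_sold = 46
  Event 6 (sale 11): sell min(11,0)=0. stock: 0 - 0 = 0. total_sold = 46
  Event 7 (adjust -3): 0 + -3 = 0 (clamped to 0)
  Event 8 (sale 8): sell min(8,0)=0. stock: 0 - 0 = 0. total_sold = 46
  Event 9 (sale 25): sell min(25,0)=0. stock: 0 - 0 = 0. total_sold = 46
Final: stock = 0, total_sold = 46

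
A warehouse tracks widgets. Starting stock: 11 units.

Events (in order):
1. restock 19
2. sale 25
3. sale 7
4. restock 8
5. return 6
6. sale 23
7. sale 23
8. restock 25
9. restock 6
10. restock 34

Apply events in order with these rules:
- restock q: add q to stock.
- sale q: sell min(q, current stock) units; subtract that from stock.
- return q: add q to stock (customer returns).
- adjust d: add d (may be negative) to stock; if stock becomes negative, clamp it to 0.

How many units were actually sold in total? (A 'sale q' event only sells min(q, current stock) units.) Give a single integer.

Answer: 44

Derivation:
Processing events:
Start: stock = 11
  Event 1 (restock 19): 11 + 19 = 30
  Event 2 (sale 25): sell min(25,30)=25. stock: 30 - 25 = 5. total_sold = 25
  Event 3 (sale 7): sell min(7,5)=5. stock: 5 - 5 = 0. total_sold = 30
  Event 4 (restock 8): 0 + 8 = 8
  Event 5 (return 6): 8 + 6 = 14
  Event 6 (sale 23): sell min(23,14)=14. stock: 14 - 14 = 0. total_sold = 44
  Event 7 (sale 23): sell min(23,0)=0. stock: 0 - 0 = 0. total_sold = 44
  Event 8 (restock 25): 0 + 25 = 25
  Event 9 (restock 6): 25 + 6 = 31
  Event 10 (restock 34): 31 + 34 = 65
Final: stock = 65, total_sold = 44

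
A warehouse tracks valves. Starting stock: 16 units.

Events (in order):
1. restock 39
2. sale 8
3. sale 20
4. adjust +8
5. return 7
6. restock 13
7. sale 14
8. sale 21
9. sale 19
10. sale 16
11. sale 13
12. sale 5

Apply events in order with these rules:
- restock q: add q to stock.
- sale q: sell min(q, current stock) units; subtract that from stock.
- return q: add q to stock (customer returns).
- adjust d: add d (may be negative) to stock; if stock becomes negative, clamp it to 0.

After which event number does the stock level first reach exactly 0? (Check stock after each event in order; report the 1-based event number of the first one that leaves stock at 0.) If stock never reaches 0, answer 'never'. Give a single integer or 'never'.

Processing events:
Start: stock = 16
  Event 1 (restock 39): 16 + 39 = 55
  Event 2 (sale 8): sell min(8,55)=8. stock: 55 - 8 = 47. total_sold = 8
  Event 3 (sale 20): sell min(20,47)=20. stock: 47 - 20 = 27. total_sold = 28
  Event 4 (adjust +8): 27 + 8 = 35
  Event 5 (return 7): 35 + 7 = 42
  Event 6 (restock 13): 42 + 13 = 55
  Event 7 (sale 14): sell min(14,55)=14. stock: 55 - 14 = 41. total_sold = 42
  Event 8 (sale 21): sell min(21,41)=21. stock: 41 - 21 = 20. total_sold = 63
  Event 9 (sale 19): sell min(19,20)=19. stock: 20 - 19 = 1. total_sold = 82
  Event 10 (sale 16): sell min(16,1)=1. stock: 1 - 1 = 0. total_sold = 83
  Event 11 (sale 13): sell min(13,0)=0. stock: 0 - 0 = 0. total_sold = 83
  Event 12 (sale 5): sell min(5,0)=0. stock: 0 - 0 = 0. total_sold = 83
Final: stock = 0, total_sold = 83

First zero at event 10.

Answer: 10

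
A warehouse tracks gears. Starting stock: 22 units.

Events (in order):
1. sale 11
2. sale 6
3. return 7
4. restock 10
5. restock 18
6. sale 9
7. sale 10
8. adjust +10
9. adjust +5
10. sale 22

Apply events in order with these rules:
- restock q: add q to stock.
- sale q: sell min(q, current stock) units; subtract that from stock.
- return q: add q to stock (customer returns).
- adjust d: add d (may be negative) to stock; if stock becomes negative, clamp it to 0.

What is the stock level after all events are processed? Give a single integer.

Processing events:
Start: stock = 22
  Event 1 (sale 11): sell min(11,22)=11. stock: 22 - 11 = 11. total_sold = 11
  Event 2 (sale 6): sell min(6,11)=6. stock: 11 - 6 = 5. total_sold = 17
  Event 3 (return 7): 5 + 7 = 12
  Event 4 (restock 10): 12 + 10 = 22
  Event 5 (restock 18): 22 + 18 = 40
  Event 6 (sale 9): sell min(9,40)=9. stock: 40 - 9 = 31. total_sold = 26
  Event 7 (sale 10): sell min(10,31)=10. stock: 31 - 10 = 21. total_sold = 36
  Event 8 (adjust +10): 21 + 10 = 31
  Event 9 (adjust +5): 31 + 5 = 36
  Event 10 (sale 22): sell min(22,36)=22. stock: 36 - 22 = 14. total_sold = 58
Final: stock = 14, total_sold = 58

Answer: 14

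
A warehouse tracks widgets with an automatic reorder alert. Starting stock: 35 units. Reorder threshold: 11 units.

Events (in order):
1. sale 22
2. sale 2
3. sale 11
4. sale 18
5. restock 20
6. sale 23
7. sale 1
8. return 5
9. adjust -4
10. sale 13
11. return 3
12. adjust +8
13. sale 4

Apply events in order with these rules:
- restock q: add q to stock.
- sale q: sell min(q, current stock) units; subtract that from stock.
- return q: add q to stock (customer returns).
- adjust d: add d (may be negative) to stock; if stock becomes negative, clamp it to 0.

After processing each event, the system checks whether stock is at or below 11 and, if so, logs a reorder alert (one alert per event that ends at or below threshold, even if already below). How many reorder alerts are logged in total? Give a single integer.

Answer: 11

Derivation:
Processing events:
Start: stock = 35
  Event 1 (sale 22): sell min(22,35)=22. stock: 35 - 22 = 13. total_sold = 22
  Event 2 (sale 2): sell min(2,13)=2. stock: 13 - 2 = 11. total_sold = 24
  Event 3 (sale 11): sell min(11,11)=11. stock: 11 - 11 = 0. total_sold = 35
  Event 4 (sale 18): sell min(18,0)=0. stock: 0 - 0 = 0. total_sold = 35
  Event 5 (restock 20): 0 + 20 = 20
  Event 6 (sale 23): sell min(23,20)=20. stock: 20 - 20 = 0. total_sold = 55
  Event 7 (sale 1): sell min(1,0)=0. stock: 0 - 0 = 0. total_sold = 55
  Event 8 (return 5): 0 + 5 = 5
  Event 9 (adjust -4): 5 + -4 = 1
  Event 10 (sale 13): sell min(13,1)=1. stock: 1 - 1 = 0. total_sold = 56
  Event 11 (return 3): 0 + 3 = 3
  Event 12 (adjust +8): 3 + 8 = 11
  Event 13 (sale 4): sell min(4,11)=4. stock: 11 - 4 = 7. total_sold = 60
Final: stock = 7, total_sold = 60

Checking against threshold 11:
  After event 1: stock=13 > 11
  After event 2: stock=11 <= 11 -> ALERT
  After event 3: stock=0 <= 11 -> ALERT
  After event 4: stock=0 <= 11 -> ALERT
  After event 5: stock=20 > 11
  After event 6: stock=0 <= 11 -> ALERT
  After event 7: stock=0 <= 11 -> ALERT
  After event 8: stock=5 <= 11 -> ALERT
  After event 9: stock=1 <= 11 -> ALERT
  After event 10: stock=0 <= 11 -> ALERT
  After event 11: stock=3 <= 11 -> ALERT
  After event 12: stock=11 <= 11 -> ALERT
  After event 13: stock=7 <= 11 -> ALERT
Alert events: [2, 3, 4, 6, 7, 8, 9, 10, 11, 12, 13]. Count = 11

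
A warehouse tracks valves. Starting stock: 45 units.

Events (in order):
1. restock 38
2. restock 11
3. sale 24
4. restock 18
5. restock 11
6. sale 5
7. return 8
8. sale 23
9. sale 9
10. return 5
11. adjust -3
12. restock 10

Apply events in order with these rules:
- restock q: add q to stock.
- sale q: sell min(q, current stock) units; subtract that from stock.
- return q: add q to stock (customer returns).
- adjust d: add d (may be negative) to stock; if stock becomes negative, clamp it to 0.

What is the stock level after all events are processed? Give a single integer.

Answer: 82

Derivation:
Processing events:
Start: stock = 45
  Event 1 (restock 38): 45 + 38 = 83
  Event 2 (restock 11): 83 + 11 = 94
  Event 3 (sale 24): sell min(24,94)=24. stock: 94 - 24 = 70. total_sold = 24
  Event 4 (restock 18): 70 + 18 = 88
  Event 5 (restock 11): 88 + 11 = 99
  Event 6 (sale 5): sell min(5,99)=5. stock: 99 - 5 = 94. total_sold = 29
  Event 7 (return 8): 94 + 8 = 102
  Event 8 (sale 23): sell min(23,102)=23. stock: 102 - 23 = 79. total_sold = 52
  Event 9 (sale 9): sell min(9,79)=9. stock: 79 - 9 = 70. total_sold = 61
  Event 10 (return 5): 70 + 5 = 75
  Event 11 (adjust -3): 75 + -3 = 72
  Event 12 (restock 10): 72 + 10 = 82
Final: stock = 82, total_sold = 61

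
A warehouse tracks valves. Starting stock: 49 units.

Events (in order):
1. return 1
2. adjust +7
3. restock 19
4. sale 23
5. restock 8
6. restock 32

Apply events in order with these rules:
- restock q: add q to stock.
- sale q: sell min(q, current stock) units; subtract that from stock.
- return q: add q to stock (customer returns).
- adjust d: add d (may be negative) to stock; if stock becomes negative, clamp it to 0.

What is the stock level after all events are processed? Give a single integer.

Answer: 93

Derivation:
Processing events:
Start: stock = 49
  Event 1 (return 1): 49 + 1 = 50
  Event 2 (adjust +7): 50 + 7 = 57
  Event 3 (restock 19): 57 + 19 = 76
  Event 4 (sale 23): sell min(23,76)=23. stock: 76 - 23 = 53. total_sold = 23
  Event 5 (restock 8): 53 + 8 = 61
  Event 6 (restock 32): 61 + 32 = 93
Final: stock = 93, total_sold = 23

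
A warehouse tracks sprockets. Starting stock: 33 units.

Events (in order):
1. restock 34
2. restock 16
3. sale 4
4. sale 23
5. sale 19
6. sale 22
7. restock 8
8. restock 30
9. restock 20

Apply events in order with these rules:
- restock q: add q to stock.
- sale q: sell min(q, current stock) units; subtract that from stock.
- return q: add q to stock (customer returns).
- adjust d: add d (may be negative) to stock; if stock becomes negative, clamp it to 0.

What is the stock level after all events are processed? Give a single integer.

Answer: 73

Derivation:
Processing events:
Start: stock = 33
  Event 1 (restock 34): 33 + 34 = 67
  Event 2 (restock 16): 67 + 16 = 83
  Event 3 (sale 4): sell min(4,83)=4. stock: 83 - 4 = 79. total_sold = 4
  Event 4 (sale 23): sell min(23,79)=23. stock: 79 - 23 = 56. total_sold = 27
  Event 5 (sale 19): sell min(19,56)=19. stock: 56 - 19 = 37. total_sold = 46
  Event 6 (sale 22): sell min(22,37)=22. stock: 37 - 22 = 15. total_sold = 68
  Event 7 (restock 8): 15 + 8 = 23
  Event 8 (restock 30): 23 + 30 = 53
  Event 9 (restock 20): 53 + 20 = 73
Final: stock = 73, total_sold = 68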